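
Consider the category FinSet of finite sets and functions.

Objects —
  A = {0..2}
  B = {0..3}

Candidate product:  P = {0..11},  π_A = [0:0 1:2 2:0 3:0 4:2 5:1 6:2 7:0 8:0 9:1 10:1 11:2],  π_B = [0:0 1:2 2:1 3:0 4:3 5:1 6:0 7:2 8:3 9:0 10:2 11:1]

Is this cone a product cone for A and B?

Answer: NOT A VALID PRODUCT — duplicate pair at indices 0,3

Derivation:
|A|·|B| = 3·4 = 12;  |P| = 12
Check the pairing map k ↦ (π_A(k), π_B(k)):
  0 : (0,0)
  1 : (2,2)
  2 : (0,1)
  3 : (0,0)  ✗ repeats pair of k=0
  4 : (2,3)
  5 : (1,1)
  6 : (2,0)
  7 : (0,2)
  8 : (0,3)
  9 : (1,0)
  10 : (1,2)
  11 : (2,1)
distinct pairs in image: 11 / 12 needed
  → (0,0) hit at k=0 and k=3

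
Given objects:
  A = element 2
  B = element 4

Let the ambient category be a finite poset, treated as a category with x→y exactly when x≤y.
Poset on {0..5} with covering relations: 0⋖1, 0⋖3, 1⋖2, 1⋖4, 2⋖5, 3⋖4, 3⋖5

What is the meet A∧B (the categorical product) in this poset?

{x : x<=A ∧ x<=B} = {0,1}  (A=2, B=4)
  0 <= 1
  1 <= 1
glb = 1

Answer: A∧B = 1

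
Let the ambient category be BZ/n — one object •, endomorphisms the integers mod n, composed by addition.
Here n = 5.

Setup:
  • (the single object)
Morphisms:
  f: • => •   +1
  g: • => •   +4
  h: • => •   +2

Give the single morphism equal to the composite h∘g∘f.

Answer: +2

Work:
  0 +1≡1 +4≡0 +2≡2  (mod 5)
composite: +2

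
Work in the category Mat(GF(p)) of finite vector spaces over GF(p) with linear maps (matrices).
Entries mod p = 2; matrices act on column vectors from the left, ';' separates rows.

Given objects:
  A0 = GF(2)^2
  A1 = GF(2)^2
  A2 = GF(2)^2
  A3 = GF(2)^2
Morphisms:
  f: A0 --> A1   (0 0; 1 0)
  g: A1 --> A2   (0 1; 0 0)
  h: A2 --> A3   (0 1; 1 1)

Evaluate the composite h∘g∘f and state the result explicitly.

  e0=(1,0) f-->(0,1) g-->(1,0) h-->(0,1)
  e1=(0,1) f-->(0,0) g-->(0,0) h-->(0,0)
⟦path⟧: (0 0; 1 0)

Answer: (0 0; 1 0)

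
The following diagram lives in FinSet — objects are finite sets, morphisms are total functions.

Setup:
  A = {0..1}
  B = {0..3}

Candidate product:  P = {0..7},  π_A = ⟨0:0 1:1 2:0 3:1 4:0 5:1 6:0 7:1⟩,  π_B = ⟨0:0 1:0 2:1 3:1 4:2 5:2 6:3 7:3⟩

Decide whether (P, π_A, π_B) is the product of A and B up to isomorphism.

|A|·|B| = 2·4 = 8;  |P| = 8
Check the pairing map k ↦ (π_A(k), π_B(k)):
  0 : (0,0)
  1 : (1,0)
  2 : (0,1)
  3 : (1,1)
  4 : (0,2)
  5 : (1,2)
  6 : (0,3)
  7 : (1,3)
distinct pairs in image: 8 / 8 needed
  → bijection onto A×B; projections well-typed.

Answer: VALID PRODUCT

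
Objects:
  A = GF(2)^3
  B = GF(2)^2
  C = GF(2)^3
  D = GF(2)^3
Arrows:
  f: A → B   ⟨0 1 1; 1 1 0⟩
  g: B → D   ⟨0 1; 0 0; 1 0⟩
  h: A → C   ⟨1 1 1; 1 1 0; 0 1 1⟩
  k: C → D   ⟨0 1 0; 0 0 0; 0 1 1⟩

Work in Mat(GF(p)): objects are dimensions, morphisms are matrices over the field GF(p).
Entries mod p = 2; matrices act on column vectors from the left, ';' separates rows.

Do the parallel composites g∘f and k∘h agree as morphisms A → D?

Along f;g (path 1):
  e0=⟨1,0,0⟩ f→⟨0,1⟩ g→⟨1,0,0⟩
  e1=⟨0,1,0⟩ f→⟨1,1⟩ g→⟨1,0,1⟩
  e2=⟨0,0,1⟩ f→⟨1,0⟩ g→⟨0,0,1⟩
  result₁ = ⟨1 1 0; 0 0 0; 0 1 1⟩
Along h;k (path 2):
  e0=⟨1,0,0⟩ h→⟨1,1,0⟩ k→⟨1,0,1⟩
  e1=⟨0,1,0⟩ h→⟨1,1,1⟩ k→⟨1,0,0⟩
  e2=⟨0,0,1⟩ h→⟨1,0,1⟩ k→⟨0,0,1⟩
  result₂ = ⟨1 1 0; 0 0 0; 1 0 1⟩
Equal? distinct morphisms ✗

Answer: DOES NOT COMMUTE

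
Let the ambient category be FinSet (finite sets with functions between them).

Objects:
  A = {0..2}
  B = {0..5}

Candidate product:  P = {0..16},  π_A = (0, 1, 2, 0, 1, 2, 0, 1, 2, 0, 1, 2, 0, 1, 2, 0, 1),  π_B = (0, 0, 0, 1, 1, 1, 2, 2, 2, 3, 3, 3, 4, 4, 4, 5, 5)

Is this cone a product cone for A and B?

Answer: NOT A VALID PRODUCT — |P|=17 ≠ |A|·|B|=18

Trace:
|A|·|B| = 3·6 = 18;  |P| = 17
  → cardinalities differ; no bijection possible.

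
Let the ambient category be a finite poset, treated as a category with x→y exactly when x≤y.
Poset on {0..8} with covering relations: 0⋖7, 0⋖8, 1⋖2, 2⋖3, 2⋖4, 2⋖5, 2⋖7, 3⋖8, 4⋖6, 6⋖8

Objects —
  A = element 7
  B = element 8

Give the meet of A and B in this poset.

Common predecessors of 7,8: {0,1,2}
  maximal lower bounds 0 and 2 are incomparable: neither 0≤2 nor 2≤0
→ no greatest lower bound exists

Answer: NO MEET EXISTS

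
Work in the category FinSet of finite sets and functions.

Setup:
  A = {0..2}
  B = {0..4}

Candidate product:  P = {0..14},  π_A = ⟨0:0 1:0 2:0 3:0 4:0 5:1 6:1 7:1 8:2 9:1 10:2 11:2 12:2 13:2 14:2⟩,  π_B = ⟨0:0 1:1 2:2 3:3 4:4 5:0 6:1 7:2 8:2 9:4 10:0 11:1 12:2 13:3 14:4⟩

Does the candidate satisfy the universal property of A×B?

Answer: NOT A VALID PRODUCT — duplicate pair at indices 12,8

Derivation:
|A|·|B| = 3·5 = 15;  |P| = 15
Check the pairing map k ↦ (π_A(k), π_B(k)):
  0 : (0,0)
  1 : (0,1)
  2 : (0,2)
  3 : (0,3)
  4 : (0,4)
  5 : (1,0)
  6 : (1,1)
  7 : (1,2)
  8 : (2,2)
  9 : (1,4)
  10 : (2,0)
  11 : (2,1)
  12 : (2,2)  ✗ repeats pair of k=8
  13 : (2,3)
  14 : (2,4)
distinct pairs in image: 14 / 15 needed
  → (2,2) hit at k=8 and k=12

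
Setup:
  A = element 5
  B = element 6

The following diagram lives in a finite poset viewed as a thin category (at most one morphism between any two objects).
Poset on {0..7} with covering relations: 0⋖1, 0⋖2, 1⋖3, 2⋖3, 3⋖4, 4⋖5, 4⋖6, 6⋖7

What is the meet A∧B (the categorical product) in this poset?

Answer: A∧B = 4

Work:
{x : x<=A ∧ x<=B} = {0,1,2,3,4}  (A=5, B=6)
  0 <= 4
  1 <= 4
  2 <= 4
  3 <= 4
  4 <= 4
glb = 4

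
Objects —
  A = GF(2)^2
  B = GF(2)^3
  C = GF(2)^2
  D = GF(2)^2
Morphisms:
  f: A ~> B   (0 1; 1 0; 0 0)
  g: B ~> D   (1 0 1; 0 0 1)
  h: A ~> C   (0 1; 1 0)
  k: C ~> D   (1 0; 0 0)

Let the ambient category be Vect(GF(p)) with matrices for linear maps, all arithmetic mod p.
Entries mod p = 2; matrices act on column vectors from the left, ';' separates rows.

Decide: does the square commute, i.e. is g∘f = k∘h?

Answer: COMMUTES

Trace:
1) trace f;g:
  e0=(1,0) f~>(0,1,0) g~>(0,0)
  e1=(0,1) f~>(1,0,0) g~>(1,0)
  result₁ = (0 1; 0 0)
2) trace h;k:
  e0=(1,0) h~>(0,1) k~>(0,0)
  e1=(0,1) h~>(1,0) k~>(1,0)
  result₂ = (0 1; 0 0)
Equal? YES — commutes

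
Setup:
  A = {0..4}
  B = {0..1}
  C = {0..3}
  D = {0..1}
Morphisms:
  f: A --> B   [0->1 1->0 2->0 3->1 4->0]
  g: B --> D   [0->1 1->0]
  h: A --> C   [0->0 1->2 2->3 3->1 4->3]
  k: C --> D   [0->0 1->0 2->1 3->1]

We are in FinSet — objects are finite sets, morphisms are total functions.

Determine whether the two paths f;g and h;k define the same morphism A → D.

Answer: COMMUTES

Trace:
Path 1 = f;g:
  0 f-->1 g-->0
  1 f-->0 g-->1
  2 f-->0 g-->1
  3 f-->1 g-->0
  4 f-->0 g-->1
  ⟦path⟧₁ = [0->0 1->1 2->1 3->0 4->1]
Path 2 = h;k:
  0 h-->0 k-->0
  1 h-->2 k-->1
  2 h-->3 k-->1
  3 h-->1 k-->0
  4 h-->3 k-->1
  ⟦path⟧₂ = [0->0 1->1 2->1 3->0 4->1]
Equal? equal; square commutes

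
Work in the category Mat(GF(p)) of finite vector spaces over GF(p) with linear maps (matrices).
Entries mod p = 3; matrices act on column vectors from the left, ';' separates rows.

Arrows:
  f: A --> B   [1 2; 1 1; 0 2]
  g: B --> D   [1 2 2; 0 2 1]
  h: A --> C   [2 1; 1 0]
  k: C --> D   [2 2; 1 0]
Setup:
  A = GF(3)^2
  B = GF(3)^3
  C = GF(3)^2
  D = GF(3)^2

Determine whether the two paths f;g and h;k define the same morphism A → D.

Path 1 = f;g:
  e0=(1,0) f-->(1,1,0) g-->(0,2)
  e1=(0,1) f-->(2,1,2) g-->(2,1)
  composite₁ = [0 2; 2 1]
Path 2 = h;k:
  e0=(1,0) h-->(2,1) k-->(0,2)
  e1=(0,1) h-->(1,0) k-->(2,1)
  composite₂ = [0 2; 2 1]
Equal? equal; square commutes

Answer: COMMUTES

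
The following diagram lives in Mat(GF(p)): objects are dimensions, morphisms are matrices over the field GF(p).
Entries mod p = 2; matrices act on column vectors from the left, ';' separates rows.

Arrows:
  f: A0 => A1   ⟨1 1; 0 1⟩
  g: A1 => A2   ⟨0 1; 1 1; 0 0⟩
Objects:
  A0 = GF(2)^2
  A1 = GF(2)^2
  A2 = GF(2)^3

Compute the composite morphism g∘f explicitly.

Answer: ⟨0 1; 1 0; 0 0⟩

Work:
  e0=⟨1,0⟩ f=>⟨1,0⟩ g=>⟨0,1,0⟩
  e1=⟨0,1⟩ f=>⟨1,1⟩ g=>⟨1,0,0⟩
result: ⟨0 1; 1 0; 0 0⟩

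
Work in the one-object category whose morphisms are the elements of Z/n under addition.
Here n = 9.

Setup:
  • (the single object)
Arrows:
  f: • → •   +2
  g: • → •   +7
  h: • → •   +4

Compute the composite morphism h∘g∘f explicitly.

  0 +2≡2 +7≡0 +4≡4  (mod 9)
result: +4

Answer: +4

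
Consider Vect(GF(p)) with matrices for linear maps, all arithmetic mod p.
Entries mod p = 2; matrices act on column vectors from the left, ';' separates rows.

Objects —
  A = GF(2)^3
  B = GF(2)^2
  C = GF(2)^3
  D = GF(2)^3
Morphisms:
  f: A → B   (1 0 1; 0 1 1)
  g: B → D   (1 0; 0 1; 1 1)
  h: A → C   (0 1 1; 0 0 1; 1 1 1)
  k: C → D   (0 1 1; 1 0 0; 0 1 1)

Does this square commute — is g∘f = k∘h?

Answer: DOES NOT COMMUTE

Trace:
Along f;g (path 1):
  e0=(1,0,0) f→(1,0) g→(1,0,1)
  e1=(0,1,0) f→(0,1) g→(0,1,1)
  e2=(0,0,1) f→(1,1) g→(1,1,0)
  ⟦path⟧₁ = (1 0 1; 0 1 1; 1 1 0)
Along h;k (path 2):
  e0=(1,0,0) h→(0,0,1) k→(1,0,1)
  e1=(0,1,0) h→(1,0,1) k→(1,1,1)
  e2=(0,0,1) h→(1,1,1) k→(0,1,0)
  ⟦path⟧₂ = (1 1 0; 0 1 1; 1 1 0)
Equal? distinct morphisms ✗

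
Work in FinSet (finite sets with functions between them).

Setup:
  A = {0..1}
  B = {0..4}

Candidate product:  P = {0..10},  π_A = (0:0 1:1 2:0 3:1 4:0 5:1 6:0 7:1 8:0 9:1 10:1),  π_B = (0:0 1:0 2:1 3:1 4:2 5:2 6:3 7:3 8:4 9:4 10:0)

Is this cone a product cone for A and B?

Answer: NOT A VALID PRODUCT — |P|=11 ≠ |A|·|B|=10

Derivation:
|A|·|B| = 2·5 = 10;  |P| = 11
  → cardinalities differ; no bijection possible.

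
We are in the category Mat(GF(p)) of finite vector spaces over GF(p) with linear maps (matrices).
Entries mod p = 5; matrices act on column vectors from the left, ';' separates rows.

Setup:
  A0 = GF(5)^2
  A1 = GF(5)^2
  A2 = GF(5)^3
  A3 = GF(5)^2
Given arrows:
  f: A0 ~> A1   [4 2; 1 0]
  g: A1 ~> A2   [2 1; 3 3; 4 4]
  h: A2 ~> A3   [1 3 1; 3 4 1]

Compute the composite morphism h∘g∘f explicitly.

Answer: [4 0; 2 4]

Trace:
  e0=⟨1,0⟩ f~>⟨4,1⟩ g~>⟨4,0,0⟩ h~>⟨4,2⟩
  e1=⟨0,1⟩ f~>⟨2,0⟩ g~>⟨4,1,3⟩ h~>⟨0,4⟩
result: [4 0; 2 4]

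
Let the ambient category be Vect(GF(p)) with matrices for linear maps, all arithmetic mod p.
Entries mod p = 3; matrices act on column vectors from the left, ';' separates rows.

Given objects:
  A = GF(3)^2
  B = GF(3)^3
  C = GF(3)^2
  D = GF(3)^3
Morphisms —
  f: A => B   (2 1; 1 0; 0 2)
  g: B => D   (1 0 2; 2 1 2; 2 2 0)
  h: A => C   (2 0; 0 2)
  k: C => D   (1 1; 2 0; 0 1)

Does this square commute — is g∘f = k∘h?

Path 1 = f;g:
  e0=⟨1,0⟩ f=>⟨2,1,0⟩ g=>⟨2,2,0⟩
  e1=⟨0,1⟩ f=>⟨1,0,2⟩ g=>⟨2,0,2⟩
  result₁ = (2 2; 2 0; 0 2)
Path 2 = h;k:
  e0=⟨1,0⟩ h=>⟨2,0⟩ k=>⟨2,1,0⟩
  e1=⟨0,1⟩ h=>⟨0,2⟩ k=>⟨2,0,2⟩
  result₂ = (2 2; 1 0; 0 2)
Equal? distinct morphisms ✗

Answer: DOES NOT COMMUTE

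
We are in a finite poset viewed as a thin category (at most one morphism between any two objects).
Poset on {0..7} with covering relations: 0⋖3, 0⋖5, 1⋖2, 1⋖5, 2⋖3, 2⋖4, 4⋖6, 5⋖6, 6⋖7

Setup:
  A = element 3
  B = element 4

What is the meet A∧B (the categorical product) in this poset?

Answer: A∧B = 2

Work:
Lower bounds of A=3 and B=4: {1,2}
  1 ⊑ 2
  2 ⊑ 2
glb = 2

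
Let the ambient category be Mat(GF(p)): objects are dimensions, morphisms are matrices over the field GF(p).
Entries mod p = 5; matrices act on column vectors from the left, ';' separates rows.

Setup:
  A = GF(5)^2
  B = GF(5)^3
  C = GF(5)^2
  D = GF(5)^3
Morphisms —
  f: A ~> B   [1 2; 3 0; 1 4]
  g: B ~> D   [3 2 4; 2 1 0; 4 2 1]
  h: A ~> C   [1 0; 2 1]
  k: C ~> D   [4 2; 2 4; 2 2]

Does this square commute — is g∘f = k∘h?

Along f;g (path 1):
  e0=(1,0) f~>(1,3,1) g~>(3,0,1)
  e1=(0,1) f~>(2,0,4) g~>(2,4,2)
  composite₁ = [3 2; 0 4; 1 2]
Along h;k (path 2):
  e0=(1,0) h~>(1,2) k~>(3,0,1)
  e1=(0,1) h~>(0,1) k~>(2,4,2)
  composite₂ = [3 2; 0 4; 1 2]
Equal? YES — commutes

Answer: COMMUTES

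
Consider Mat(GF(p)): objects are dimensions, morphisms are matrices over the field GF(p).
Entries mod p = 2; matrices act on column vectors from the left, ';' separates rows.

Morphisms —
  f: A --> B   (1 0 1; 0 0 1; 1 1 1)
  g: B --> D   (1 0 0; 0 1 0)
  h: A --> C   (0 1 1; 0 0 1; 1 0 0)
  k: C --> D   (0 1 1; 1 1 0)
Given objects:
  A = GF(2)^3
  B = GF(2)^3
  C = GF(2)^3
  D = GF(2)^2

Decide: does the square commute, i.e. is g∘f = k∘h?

1) trace f;g:
  e0=(1,0,0) f-->(1,0,1) g-->(1,0)
  e1=(0,1,0) f-->(0,0,1) g-->(0,0)
  e2=(0,0,1) f-->(1,1,1) g-->(1,1)
  composite₁ = (1 0 1; 0 0 1)
2) trace h;k:
  e0=(1,0,0) h-->(0,0,1) k-->(1,0)
  e1=(0,1,0) h-->(1,0,0) k-->(0,1)
  e2=(0,0,1) h-->(1,1,0) k-->(1,0)
  composite₂ = (1 0 1; 0 1 0)
Equal? distinct morphisms ✗

Answer: DOES NOT COMMUTE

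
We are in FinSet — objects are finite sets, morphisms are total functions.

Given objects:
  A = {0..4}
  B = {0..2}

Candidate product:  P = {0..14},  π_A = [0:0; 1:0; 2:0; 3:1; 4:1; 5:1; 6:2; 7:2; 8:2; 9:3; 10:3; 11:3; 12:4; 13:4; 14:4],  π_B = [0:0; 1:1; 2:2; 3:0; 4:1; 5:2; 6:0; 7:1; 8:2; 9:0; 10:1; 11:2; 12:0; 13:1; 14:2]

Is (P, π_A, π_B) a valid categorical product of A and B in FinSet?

|A|·|B| = 5·3 = 15;  |P| = 15
Check the pairing map k ↦ (π_A(k), π_B(k)):
  0 : (0,0)
  1 : (0,1)
  2 : (0,2)
  3 : (1,0)
  4 : (1,1)
  5 : (1,2)
  6 : (2,0)
  7 : (2,1)
  8 : (2,2)
  9 : (3,0)
  10 : (3,1)
  11 : (3,2)
  12 : (4,0)
  13 : (4,1)
  14 : (4,2)
distinct pairs in image: 15 / 15 needed
  → bijection onto A×B; projections well-typed.

Answer: VALID PRODUCT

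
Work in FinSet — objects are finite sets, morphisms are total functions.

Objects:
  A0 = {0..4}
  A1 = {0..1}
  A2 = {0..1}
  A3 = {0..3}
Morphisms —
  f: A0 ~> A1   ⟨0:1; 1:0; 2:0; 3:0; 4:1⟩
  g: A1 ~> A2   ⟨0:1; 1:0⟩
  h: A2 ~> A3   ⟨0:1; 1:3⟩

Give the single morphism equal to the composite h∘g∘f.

Answer: ⟨0:1; 1:3; 2:3; 3:3; 4:1⟩

Derivation:
  0 f~>1 g~>0 h~>1
  1 f~>0 g~>1 h~>3
  2 f~>0 g~>1 h~>3
  3 f~>0 g~>1 h~>3
  4 f~>1 g~>0 h~>1
result: ⟨0:1; 1:3; 2:3; 3:3; 4:1⟩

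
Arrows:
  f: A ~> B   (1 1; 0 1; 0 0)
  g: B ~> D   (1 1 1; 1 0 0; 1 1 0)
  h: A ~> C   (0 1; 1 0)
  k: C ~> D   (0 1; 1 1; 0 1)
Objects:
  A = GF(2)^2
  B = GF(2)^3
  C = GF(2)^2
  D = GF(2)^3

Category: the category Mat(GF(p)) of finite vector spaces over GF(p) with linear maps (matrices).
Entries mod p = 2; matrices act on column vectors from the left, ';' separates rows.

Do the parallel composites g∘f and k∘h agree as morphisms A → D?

Answer: COMMUTES

Work:
Along f;g (path 1):
  e0=⟨1,0⟩ f~>⟨1,0,0⟩ g~>⟨1,1,1⟩
  e1=⟨0,1⟩ f~>⟨1,1,0⟩ g~>⟨0,1,0⟩
  composite₁ = (1 0; 1 1; 1 0)
Along h;k (path 2):
  e0=⟨1,0⟩ h~>⟨0,1⟩ k~>⟨1,1,1⟩
  e1=⟨0,1⟩ h~>⟨1,0⟩ k~>⟨0,1,0⟩
  composite₂ = (1 0; 1 1; 1 0)
Equal? same morphism ✓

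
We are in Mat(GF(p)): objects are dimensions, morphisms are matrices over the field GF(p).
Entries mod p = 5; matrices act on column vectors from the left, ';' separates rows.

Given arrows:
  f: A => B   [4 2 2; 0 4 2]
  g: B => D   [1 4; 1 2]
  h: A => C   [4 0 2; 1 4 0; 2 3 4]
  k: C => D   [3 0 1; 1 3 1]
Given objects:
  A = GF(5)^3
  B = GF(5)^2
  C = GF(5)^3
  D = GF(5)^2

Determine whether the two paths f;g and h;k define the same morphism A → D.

Answer: COMMUTES

Derivation:
Path 1 = f;g:
  e0=[1,0,0] f=>[4,0] g=>[4,4]
  e1=[0,1,0] f=>[2,4] g=>[3,0]
  e2=[0,0,1] f=>[2,2] g=>[0,1]
  ⟦path⟧₁ = [4 3 0; 4 0 1]
Path 2 = h;k:
  e0=[1,0,0] h=>[4,1,2] k=>[4,4]
  e1=[0,1,0] h=>[0,4,3] k=>[3,0]
  e2=[0,0,1] h=>[2,0,4] k=>[0,1]
  ⟦path⟧₂ = [4 3 0; 4 0 1]
Equal? equal; square commutes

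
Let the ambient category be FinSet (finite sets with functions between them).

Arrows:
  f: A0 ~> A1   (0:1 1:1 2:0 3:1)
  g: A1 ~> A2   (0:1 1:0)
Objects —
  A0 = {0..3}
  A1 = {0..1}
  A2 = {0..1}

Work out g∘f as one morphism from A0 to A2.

Answer: (0:0 1:0 2:1 3:0)

Work:
  0 f~>1 g~>0
  1 f~>1 g~>0
  2 f~>0 g~>1
  3 f~>1 g~>0
composite: (0:0 1:0 2:1 3:0)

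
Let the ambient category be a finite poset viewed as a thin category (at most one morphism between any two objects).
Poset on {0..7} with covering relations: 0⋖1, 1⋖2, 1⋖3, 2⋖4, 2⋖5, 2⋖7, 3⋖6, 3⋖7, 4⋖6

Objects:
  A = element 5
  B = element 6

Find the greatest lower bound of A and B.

Common predecessors of 5,6: {0,1,2}
  0 ≤ 2
  1 ≤ 2
  2 ≤ 2
glb = 2

Answer: A∧B = 2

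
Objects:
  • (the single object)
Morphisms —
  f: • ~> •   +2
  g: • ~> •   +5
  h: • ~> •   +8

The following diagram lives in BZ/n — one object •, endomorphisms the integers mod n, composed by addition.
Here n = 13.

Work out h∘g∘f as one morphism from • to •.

  0 +2≡2 +5≡7 +8≡2  (mod 13)
result: +2

Answer: +2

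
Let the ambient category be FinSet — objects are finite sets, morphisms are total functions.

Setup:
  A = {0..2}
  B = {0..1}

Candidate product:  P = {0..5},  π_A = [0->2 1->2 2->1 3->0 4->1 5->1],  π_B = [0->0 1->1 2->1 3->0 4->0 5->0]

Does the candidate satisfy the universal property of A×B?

Answer: NOT A VALID PRODUCT — duplicate pair at indices 5,4

Derivation:
|A|·|B| = 3·2 = 6;  |P| = 6
Check the pairing map k ↦ (π_A(k), π_B(k)):
  0 -> (2,0)
  1 -> (2,1)
  2 -> (1,1)
  3 -> (0,0)
  4 -> (1,0)
  5 -> (1,0)  ✗ repeats pair of k=4
distinct pairs in image: 5 / 6 needed
  → (1,0) hit at k=4 and k=5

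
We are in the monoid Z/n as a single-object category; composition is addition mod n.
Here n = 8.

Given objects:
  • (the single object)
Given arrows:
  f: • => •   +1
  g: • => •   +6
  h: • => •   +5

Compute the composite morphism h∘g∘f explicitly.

Answer: +4

Derivation:
  0 +1≡1 +6≡7 +5≡4  (mod 8)
result: +4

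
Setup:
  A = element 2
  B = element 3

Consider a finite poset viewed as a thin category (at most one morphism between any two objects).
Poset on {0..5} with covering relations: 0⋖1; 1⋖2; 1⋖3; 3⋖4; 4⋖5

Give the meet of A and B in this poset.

Answer: A∧B = 1

Trace:
Common predecessors of 2,3: {0,1}
  0 ≤ 1
  1 ≤ 1
glb = 1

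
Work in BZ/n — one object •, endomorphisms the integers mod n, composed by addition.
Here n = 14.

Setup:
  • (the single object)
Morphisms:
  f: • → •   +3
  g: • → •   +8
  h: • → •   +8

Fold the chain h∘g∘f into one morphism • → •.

Answer: +5

Trace:
  0 +3≡3 +8≡11 +8≡5  (mod 14)
result: +5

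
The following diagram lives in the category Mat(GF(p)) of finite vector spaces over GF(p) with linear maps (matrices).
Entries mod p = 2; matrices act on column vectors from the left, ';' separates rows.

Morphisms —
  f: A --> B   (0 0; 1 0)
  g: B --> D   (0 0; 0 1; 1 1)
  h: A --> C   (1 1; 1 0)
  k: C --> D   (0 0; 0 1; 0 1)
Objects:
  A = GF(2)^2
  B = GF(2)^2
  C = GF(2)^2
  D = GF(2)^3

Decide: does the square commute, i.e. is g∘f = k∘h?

Path 1 = f;g:
  e0=[1,0] f-->[0,1] g-->[0,1,1]
  e1=[0,1] f-->[0,0] g-->[0,0,0]
  result₁ = (0 0; 1 0; 1 0)
Path 2 = h;k:
  e0=[1,0] h-->[1,1] k-->[0,1,1]
  e1=[0,1] h-->[1,0] k-->[0,0,0]
  result₂ = (0 0; 1 0; 1 0)
Equal? YES — commutes

Answer: COMMUTES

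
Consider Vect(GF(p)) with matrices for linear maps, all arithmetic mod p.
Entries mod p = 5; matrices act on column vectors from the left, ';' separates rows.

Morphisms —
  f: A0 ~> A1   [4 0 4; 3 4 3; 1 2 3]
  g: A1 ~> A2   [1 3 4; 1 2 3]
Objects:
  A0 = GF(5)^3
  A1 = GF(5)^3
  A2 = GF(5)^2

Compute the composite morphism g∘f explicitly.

Answer: [2 0 0; 3 4 4]

Derivation:
  e0=[1,0,0] f~>[4,3,1] g~>[2,3]
  e1=[0,1,0] f~>[0,4,2] g~>[0,4]
  e2=[0,0,1] f~>[4,3,3] g~>[0,4]
composite: [2 0 0; 3 4 4]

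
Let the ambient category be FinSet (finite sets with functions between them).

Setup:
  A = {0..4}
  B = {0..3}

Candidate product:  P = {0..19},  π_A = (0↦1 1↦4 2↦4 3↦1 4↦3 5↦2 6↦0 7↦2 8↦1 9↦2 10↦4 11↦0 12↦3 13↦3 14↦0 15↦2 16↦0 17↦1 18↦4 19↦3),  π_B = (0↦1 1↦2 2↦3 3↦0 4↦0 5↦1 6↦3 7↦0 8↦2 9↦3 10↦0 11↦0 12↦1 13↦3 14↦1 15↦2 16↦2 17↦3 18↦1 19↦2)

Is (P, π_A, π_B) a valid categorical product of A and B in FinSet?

|A|·|B| = 5·4 = 20;  |P| = 20
Check the pairing map k ↦ (π_A(k), π_B(k)):
  0 ↦ (1,1)
  1 ↦ (4,2)
  2 ↦ (4,3)
  3 ↦ (1,0)
  4 ↦ (3,0)
  5 ↦ (2,1)
  6 ↦ (0,3)
  7 ↦ (2,0)
  8 ↦ (1,2)
  9 ↦ (2,3)
  10 ↦ (4,0)
  11 ↦ (0,0)
  12 ↦ (3,1)
  13 ↦ (3,3)
  14 ↦ (0,1)
  15 ↦ (2,2)
  16 ↦ (0,2)
  17 ↦ (1,3)
  18 ↦ (4,1)
  19 ↦ (3,2)
distinct pairs in image: 20 / 20 needed
  → bijection onto A×B; projections well-typed.

Answer: VALID PRODUCT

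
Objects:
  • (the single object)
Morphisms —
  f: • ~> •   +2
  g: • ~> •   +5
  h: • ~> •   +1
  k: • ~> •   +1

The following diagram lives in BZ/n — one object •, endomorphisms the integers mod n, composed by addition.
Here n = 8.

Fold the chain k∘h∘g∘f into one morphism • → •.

Answer: +1

Derivation:
  0 +2≡2 +5≡7 +1≡0 +1≡1  (mod 8)
⟦path⟧: +1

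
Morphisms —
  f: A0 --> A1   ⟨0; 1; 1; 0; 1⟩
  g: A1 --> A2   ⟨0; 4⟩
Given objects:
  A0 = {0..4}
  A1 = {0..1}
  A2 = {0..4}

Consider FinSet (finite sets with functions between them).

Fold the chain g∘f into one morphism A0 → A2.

  0 f-->0 g-->0
  1 f-->1 g-->4
  2 f-->1 g-->4
  3 f-->0 g-->0
  4 f-->1 g-->4
result: ⟨0; 4; 4; 0; 4⟩

Answer: ⟨0; 4; 4; 0; 4⟩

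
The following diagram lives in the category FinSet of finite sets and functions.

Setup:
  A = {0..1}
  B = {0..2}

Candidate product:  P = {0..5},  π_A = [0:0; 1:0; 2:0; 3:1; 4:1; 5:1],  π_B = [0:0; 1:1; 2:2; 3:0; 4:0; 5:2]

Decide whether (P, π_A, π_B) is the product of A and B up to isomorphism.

Answer: NOT A VALID PRODUCT — duplicate pair at indices 3,4

Work:
|A|·|B| = 2·3 = 6;  |P| = 6
Check the pairing map k ↦ (π_A(k), π_B(k)):
  0 : (0,0)
  1 : (0,1)
  2 : (0,2)
  3 : (1,0)
  4 : (1,0)  ✗ repeats pair of k=3
  5 : (1,2)
distinct pairs in image: 5 / 6 needed
  → (1,0) hit at k=3 and k=4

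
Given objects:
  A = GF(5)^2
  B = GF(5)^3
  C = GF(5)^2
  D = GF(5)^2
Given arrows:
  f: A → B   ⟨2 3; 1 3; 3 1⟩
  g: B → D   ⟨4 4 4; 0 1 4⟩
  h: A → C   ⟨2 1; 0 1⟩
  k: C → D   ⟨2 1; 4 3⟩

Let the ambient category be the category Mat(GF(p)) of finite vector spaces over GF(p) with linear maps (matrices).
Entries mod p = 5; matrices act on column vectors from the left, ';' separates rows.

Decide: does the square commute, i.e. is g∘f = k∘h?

Answer: COMMUTES

Derivation:
Path 1 = f;g:
  e0=[1,0] f→[2,1,3] g→[4,3]
  e1=[0,1] f→[3,3,1] g→[3,2]
  ⟦path⟧₁ = ⟨4 3; 3 2⟩
Path 2 = h;k:
  e0=[1,0] h→[2,0] k→[4,3]
  e1=[0,1] h→[1,1] k→[3,2]
  ⟦path⟧₂ = ⟨4 3; 3 2⟩
Equal? equal; square commutes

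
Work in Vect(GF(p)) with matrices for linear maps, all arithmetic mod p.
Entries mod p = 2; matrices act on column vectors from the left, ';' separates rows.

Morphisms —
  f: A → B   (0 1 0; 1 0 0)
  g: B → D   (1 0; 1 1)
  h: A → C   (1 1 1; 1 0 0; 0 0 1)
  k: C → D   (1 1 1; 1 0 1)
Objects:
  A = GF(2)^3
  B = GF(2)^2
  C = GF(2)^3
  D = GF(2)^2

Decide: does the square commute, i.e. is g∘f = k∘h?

Along f;g (path 1):
  e0=[1,0,0] f→[0,1] g→[0,1]
  e1=[0,1,0] f→[1,0] g→[1,1]
  e2=[0,0,1] f→[0,0] g→[0,0]
  ⟦path⟧₁ = (0 1 0; 1 1 0)
Along h;k (path 2):
  e0=[1,0,0] h→[1,1,0] k→[0,1]
  e1=[0,1,0] h→[1,0,0] k→[1,1]
  e2=[0,0,1] h→[1,0,1] k→[0,0]
  ⟦path⟧₂ = (0 1 0; 1 1 0)
Equal? YES — commutes

Answer: COMMUTES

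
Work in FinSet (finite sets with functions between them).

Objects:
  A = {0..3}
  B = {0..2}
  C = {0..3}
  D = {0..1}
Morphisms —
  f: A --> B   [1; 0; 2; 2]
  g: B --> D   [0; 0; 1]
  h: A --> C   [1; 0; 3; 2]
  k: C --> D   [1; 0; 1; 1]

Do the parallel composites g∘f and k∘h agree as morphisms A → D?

Path 1 = f;g:
  0 f-->1 g-->0
  1 f-->0 g-->0
  2 f-->2 g-->1
  3 f-->2 g-->1
  ⟦path⟧₁ = [0; 0; 1; 1]
Path 2 = h;k:
  0 h-->1 k-->0
  1 h-->0 k-->1
  2 h-->3 k-->1
  3 h-->2 k-->1
  ⟦path⟧₂ = [0; 1; 1; 1]
Equal? NO — does not commute

Answer: DOES NOT COMMUTE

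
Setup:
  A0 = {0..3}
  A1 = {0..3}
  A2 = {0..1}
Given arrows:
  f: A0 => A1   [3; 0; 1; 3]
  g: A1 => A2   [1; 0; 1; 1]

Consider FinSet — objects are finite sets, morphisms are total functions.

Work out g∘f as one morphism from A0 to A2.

  0 f=>3 g=>1
  1 f=>0 g=>1
  2 f=>1 g=>0
  3 f=>3 g=>1
result: [1; 1; 0; 1]

Answer: [1; 1; 0; 1]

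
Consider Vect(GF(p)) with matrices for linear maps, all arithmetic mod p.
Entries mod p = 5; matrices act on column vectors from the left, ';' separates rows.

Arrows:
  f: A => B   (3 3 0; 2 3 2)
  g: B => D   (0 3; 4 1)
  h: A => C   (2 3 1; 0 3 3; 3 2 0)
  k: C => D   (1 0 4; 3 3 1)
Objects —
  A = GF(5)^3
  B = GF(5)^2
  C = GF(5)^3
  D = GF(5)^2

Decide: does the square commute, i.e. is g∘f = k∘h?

Answer: DOES NOT COMMUTE

Trace:
Path 1 = f;g:
  e0=⟨1,0,0⟩ f=>⟨3,2⟩ g=>⟨1,4⟩
  e1=⟨0,1,0⟩ f=>⟨3,3⟩ g=>⟨4,0⟩
  e2=⟨0,0,1⟩ f=>⟨0,2⟩ g=>⟨1,2⟩
  result₁ = (1 4 1; 4 0 2)
Path 2 = h;k:
  e0=⟨1,0,0⟩ h=>⟨2,0,3⟩ k=>⟨4,4⟩
  e1=⟨0,1,0⟩ h=>⟨3,3,2⟩ k=>⟨1,0⟩
  e2=⟨0,0,1⟩ h=>⟨1,3,0⟩ k=>⟨1,2⟩
  result₂ = (4 1 1; 4 0 2)
Equal? distinct morphisms ✗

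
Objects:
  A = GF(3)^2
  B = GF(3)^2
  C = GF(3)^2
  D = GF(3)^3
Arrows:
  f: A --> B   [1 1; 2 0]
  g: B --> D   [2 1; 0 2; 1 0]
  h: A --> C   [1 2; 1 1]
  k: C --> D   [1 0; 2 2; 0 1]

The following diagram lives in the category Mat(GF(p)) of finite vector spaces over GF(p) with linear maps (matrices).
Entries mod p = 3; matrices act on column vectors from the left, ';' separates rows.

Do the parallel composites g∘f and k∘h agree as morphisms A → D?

Along f;g (path 1):
  e0=⟨1,0⟩ f-->⟨1,2⟩ g-->⟨1,1,1⟩
  e1=⟨0,1⟩ f-->⟨1,0⟩ g-->⟨2,0,1⟩
  composite₁ = [1 2; 1 0; 1 1]
Along h;k (path 2):
  e0=⟨1,0⟩ h-->⟨1,1⟩ k-->⟨1,1,1⟩
  e1=⟨0,1⟩ h-->⟨2,1⟩ k-->⟨2,0,1⟩
  composite₂ = [1 2; 1 0; 1 1]
Equal? equal; square commutes

Answer: COMMUTES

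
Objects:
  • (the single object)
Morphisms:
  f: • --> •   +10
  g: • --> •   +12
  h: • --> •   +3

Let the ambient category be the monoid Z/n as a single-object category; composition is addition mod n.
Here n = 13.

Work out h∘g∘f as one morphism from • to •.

  0 +10≡10 +12≡9 +3≡12  (mod 13)
result: +12

Answer: +12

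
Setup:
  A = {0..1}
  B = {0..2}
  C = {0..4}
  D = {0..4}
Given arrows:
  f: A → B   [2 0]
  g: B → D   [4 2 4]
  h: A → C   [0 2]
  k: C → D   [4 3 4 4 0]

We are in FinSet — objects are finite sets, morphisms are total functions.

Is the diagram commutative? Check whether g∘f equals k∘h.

1) trace f;g:
  0 f→2 g→4
  1 f→0 g→4
  result₁ = [4 4]
2) trace h;k:
  0 h→0 k→4
  1 h→2 k→4
  result₂ = [4 4]
Equal? YES — commutes

Answer: COMMUTES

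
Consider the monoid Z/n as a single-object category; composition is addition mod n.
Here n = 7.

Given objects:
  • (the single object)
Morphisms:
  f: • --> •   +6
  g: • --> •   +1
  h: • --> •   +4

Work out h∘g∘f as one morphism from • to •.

  0 +6≡6 +1≡0 +4≡4  (mod 7)
result: +4

Answer: +4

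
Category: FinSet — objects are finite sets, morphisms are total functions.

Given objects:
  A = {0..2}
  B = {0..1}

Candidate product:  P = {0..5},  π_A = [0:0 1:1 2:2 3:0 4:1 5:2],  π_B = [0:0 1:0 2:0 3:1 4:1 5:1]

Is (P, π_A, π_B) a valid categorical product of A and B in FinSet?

Answer: VALID PRODUCT

Trace:
|A|·|B| = 3·2 = 6;  |P| = 6
Check the pairing map k ↦ (π_A(k), π_B(k)):
  0 : (0,0)
  1 : (1,0)
  2 : (2,0)
  3 : (0,1)
  4 : (1,1)
  5 : (2,1)
distinct pairs in image: 6 / 6 needed
  → bijection onto A×B; projections well-typed.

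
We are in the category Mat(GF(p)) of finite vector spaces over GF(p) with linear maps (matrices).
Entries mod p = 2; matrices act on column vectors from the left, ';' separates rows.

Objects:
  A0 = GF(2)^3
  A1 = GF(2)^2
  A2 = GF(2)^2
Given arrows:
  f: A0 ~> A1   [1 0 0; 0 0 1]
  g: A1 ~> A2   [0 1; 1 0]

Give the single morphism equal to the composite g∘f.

Answer: [0 0 1; 1 0 0]

Derivation:
  e0=⟨1,0,0⟩ f~>⟨1,0⟩ g~>⟨0,1⟩
  e1=⟨0,1,0⟩ f~>⟨0,0⟩ g~>⟨0,0⟩
  e2=⟨0,0,1⟩ f~>⟨0,1⟩ g~>⟨1,0⟩
composite: [0 0 1; 1 0 0]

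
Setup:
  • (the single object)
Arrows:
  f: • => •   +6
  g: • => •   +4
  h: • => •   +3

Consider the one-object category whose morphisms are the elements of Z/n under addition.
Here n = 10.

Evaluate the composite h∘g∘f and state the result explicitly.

  0 +6≡6 +4≡0 +3≡3  (mod 10)
composite: +3

Answer: +3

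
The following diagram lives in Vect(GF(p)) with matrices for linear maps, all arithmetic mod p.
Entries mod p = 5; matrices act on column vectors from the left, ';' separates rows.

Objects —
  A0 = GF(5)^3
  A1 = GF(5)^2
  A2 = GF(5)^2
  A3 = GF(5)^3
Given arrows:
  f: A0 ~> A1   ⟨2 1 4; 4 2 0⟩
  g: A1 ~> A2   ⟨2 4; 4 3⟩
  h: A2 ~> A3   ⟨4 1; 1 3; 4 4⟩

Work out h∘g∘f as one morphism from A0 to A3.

  e0=[1,0,0] f~>[2,4] g~>[0,0] h~>[0,0,0]
  e1=[0,1,0] f~>[1,2] g~>[0,0] h~>[0,0,0]
  e2=[0,0,1] f~>[4,0] g~>[3,1] h~>[3,1,1]
⟦path⟧: ⟨0 0 3; 0 0 1; 0 0 1⟩

Answer: ⟨0 0 3; 0 0 1; 0 0 1⟩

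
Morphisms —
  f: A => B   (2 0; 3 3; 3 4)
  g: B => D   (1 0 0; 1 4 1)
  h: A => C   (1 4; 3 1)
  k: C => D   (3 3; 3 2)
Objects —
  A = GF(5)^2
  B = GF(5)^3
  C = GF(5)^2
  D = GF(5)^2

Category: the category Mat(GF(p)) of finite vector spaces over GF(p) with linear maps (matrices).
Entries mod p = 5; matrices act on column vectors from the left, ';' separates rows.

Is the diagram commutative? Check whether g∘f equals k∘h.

Answer: DOES NOT COMMUTE

Trace:
Path 1 = f;g:
  e0=[1,0] f=>[2,3,3] g=>[2,2]
  e1=[0,1] f=>[0,3,4] g=>[0,1]
  result₁ = (2 0; 2 1)
Path 2 = h;k:
  e0=[1,0] h=>[1,3] k=>[2,4]
  e1=[0,1] h=>[4,1] k=>[0,4]
  result₂ = (2 0; 4 4)
Equal? distinct morphisms ✗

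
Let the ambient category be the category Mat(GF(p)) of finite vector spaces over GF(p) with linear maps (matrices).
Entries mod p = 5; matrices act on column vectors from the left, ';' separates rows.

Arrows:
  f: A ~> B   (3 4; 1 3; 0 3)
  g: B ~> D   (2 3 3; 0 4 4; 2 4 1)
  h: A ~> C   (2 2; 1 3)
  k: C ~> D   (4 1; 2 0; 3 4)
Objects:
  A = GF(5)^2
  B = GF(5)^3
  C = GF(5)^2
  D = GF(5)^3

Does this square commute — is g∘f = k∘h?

Answer: COMMUTES

Work:
Along f;g (path 1):
  e0=⟨1,0⟩ f~>⟨3,1,0⟩ g~>⟨4,4,0⟩
  e1=⟨0,1⟩ f~>⟨4,3,3⟩ g~>⟨1,4,3⟩
  result₁ = (4 1; 4 4; 0 3)
Along h;k (path 2):
  e0=⟨1,0⟩ h~>⟨2,1⟩ k~>⟨4,4,0⟩
  e1=⟨0,1⟩ h~>⟨2,3⟩ k~>⟨1,4,3⟩
  result₂ = (4 1; 4 4; 0 3)
Equal? same morphism ✓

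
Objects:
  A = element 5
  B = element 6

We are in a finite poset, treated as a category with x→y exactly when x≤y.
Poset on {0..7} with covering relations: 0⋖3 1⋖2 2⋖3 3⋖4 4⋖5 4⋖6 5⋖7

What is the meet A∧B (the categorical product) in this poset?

Lower bounds of A=5 and B=6: {0,1,2,3,4}
  0 <= 4
  1 <= 4
  2 <= 4
  3 <= 4
  4 <= 4
glb = 4

Answer: A∧B = 4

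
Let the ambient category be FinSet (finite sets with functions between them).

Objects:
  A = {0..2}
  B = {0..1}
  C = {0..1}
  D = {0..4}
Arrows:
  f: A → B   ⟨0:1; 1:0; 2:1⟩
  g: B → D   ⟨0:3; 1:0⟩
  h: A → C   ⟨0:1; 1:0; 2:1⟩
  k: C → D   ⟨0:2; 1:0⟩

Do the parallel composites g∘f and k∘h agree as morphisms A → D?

Path 1 = f;g:
  0 f→1 g→0
  1 f→0 g→3
  2 f→1 g→0
  result₁ = ⟨0:0; 1:3; 2:0⟩
Path 2 = h;k:
  0 h→1 k→0
  1 h→0 k→2
  2 h→1 k→0
  result₂ = ⟨0:0; 1:2; 2:0⟩
Equal? distinct morphisms ✗

Answer: DOES NOT COMMUTE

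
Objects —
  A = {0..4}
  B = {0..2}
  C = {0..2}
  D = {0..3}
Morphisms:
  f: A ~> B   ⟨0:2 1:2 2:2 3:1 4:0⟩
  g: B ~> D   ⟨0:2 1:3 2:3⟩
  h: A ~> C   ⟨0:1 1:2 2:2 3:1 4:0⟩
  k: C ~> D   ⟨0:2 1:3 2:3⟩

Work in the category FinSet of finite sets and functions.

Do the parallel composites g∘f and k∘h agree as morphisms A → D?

Path 1 = f;g:
  0 f~>2 g~>3
  1 f~>2 g~>3
  2 f~>2 g~>3
  3 f~>1 g~>3
  4 f~>0 g~>2
  composite₁ = ⟨0:3 1:3 2:3 3:3 4:2⟩
Path 2 = h;k:
  0 h~>1 k~>3
  1 h~>2 k~>3
  2 h~>2 k~>3
  3 h~>1 k~>3
  4 h~>0 k~>2
  composite₂ = ⟨0:3 1:3 2:3 3:3 4:2⟩
Equal? same morphism ✓

Answer: COMMUTES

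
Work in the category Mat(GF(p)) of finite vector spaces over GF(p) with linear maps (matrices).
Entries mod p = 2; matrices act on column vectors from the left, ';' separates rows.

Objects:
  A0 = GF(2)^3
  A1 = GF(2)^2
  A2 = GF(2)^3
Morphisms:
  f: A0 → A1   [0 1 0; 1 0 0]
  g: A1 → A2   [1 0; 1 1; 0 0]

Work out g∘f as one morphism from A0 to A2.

  e0=⟨1,0,0⟩ f→⟨0,1⟩ g→⟨0,1,0⟩
  e1=⟨0,1,0⟩ f→⟨1,0⟩ g→⟨1,1,0⟩
  e2=⟨0,0,1⟩ f→⟨0,0⟩ g→⟨0,0,0⟩
composite: [0 1 0; 1 1 0; 0 0 0]

Answer: [0 1 0; 1 1 0; 0 0 0]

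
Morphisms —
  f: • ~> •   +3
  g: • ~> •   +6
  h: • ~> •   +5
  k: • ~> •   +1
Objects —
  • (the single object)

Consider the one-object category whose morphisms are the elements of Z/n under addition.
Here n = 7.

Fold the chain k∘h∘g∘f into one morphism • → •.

  0 +3≡3 +6≡2 +5≡0 +1≡1  (mod 7)
result: +1

Answer: +1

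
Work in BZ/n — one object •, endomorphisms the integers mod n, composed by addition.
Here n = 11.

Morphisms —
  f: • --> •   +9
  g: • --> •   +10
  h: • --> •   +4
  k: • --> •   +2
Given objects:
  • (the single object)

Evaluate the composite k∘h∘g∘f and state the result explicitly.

  0 +9≡9 +10≡8 +4≡1 +2≡3  (mod 11)
⟦path⟧: +3

Answer: +3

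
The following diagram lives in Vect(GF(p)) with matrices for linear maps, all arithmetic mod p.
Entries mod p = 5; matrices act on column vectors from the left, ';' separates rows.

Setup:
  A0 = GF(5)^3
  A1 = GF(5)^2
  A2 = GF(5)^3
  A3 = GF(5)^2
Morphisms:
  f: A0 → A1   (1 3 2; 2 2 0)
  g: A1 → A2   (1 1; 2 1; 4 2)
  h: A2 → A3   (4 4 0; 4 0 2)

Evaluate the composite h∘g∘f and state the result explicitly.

  e0=⟨1,0,0⟩ f→⟨1,2⟩ g→⟨3,4,3⟩ h→⟨3,3⟩
  e1=⟨0,1,0⟩ f→⟨3,2⟩ g→⟨0,3,1⟩ h→⟨2,2⟩
  e2=⟨0,0,1⟩ f→⟨2,0⟩ g→⟨2,4,3⟩ h→⟨4,4⟩
⟦path⟧: (3 2 4; 3 2 4)

Answer: (3 2 4; 3 2 4)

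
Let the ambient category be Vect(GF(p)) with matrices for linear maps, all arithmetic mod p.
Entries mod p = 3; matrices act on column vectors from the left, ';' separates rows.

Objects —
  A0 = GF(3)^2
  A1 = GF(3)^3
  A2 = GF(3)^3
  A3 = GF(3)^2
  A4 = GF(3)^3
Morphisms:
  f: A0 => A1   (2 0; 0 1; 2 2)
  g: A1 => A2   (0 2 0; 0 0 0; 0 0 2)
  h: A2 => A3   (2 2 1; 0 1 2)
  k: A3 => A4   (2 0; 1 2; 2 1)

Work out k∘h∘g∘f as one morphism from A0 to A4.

Answer: (2 1; 2 0; 1 0)

Trace:
  e0=⟨1,0⟩ f=>⟨2,0,2⟩ g=>⟨0,0,1⟩ h=>⟨1,2⟩ k=>⟨2,2,1⟩
  e1=⟨0,1⟩ f=>⟨0,1,2⟩ g=>⟨2,0,1⟩ h=>⟨2,2⟩ k=>⟨1,0,0⟩
⟦path⟧: (2 1; 2 0; 1 0)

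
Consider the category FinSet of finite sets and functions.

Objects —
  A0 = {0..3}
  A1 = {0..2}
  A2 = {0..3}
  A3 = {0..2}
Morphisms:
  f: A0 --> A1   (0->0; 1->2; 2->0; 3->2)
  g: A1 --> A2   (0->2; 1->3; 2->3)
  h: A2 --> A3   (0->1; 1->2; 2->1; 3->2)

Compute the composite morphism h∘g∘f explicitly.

Answer: (0->1; 1->2; 2->1; 3->2)

Trace:
  0 f-->0 g-->2 h-->1
  1 f-->2 g-->3 h-->2
  2 f-->0 g-->2 h-->1
  3 f-->2 g-->3 h-->2
composite: (0->1; 1->2; 2->1; 3->2)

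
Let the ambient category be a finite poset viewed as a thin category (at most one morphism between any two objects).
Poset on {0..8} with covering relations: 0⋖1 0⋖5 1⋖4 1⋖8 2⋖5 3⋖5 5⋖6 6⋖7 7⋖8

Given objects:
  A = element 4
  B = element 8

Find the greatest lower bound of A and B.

Lower bounds of A=4 and B=8: {0,1}
  0 ≤ 1
  1 ≤ 1
glb = 1

Answer: A∧B = 1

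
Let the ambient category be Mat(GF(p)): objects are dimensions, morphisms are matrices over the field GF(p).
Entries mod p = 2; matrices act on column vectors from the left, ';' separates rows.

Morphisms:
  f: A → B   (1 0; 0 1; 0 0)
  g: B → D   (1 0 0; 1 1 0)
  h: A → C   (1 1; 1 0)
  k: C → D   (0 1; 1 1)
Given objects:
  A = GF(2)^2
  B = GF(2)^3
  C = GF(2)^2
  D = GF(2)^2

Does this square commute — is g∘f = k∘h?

Answer: DOES NOT COMMUTE

Trace:
1) trace f;g:
  e0=[1,0] f→[1,0,0] g→[1,1]
  e1=[0,1] f→[0,1,0] g→[0,1]
  result₁ = (1 0; 1 1)
2) trace h;k:
  e0=[1,0] h→[1,1] k→[1,0]
  e1=[0,1] h→[1,0] k→[0,1]
  result₂ = (1 0; 0 1)
Equal? differ; not commutative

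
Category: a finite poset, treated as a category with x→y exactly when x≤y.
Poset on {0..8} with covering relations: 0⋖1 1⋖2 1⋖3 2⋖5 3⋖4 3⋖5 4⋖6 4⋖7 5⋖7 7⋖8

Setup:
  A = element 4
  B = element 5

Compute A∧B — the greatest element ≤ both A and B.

Answer: A∧B = 3

Trace:
Lower bounds of A=4 and B=5: {0,1,3}
  0 <= 3
  1 <= 3
  3 <= 3
glb = 3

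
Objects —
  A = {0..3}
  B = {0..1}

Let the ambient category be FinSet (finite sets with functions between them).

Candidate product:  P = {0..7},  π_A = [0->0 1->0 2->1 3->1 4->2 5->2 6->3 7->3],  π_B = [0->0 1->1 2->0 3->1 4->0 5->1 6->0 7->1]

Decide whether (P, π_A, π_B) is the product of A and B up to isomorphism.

|A|·|B| = 4·2 = 8;  |P| = 8
Check the pairing map k ↦ (π_A(k), π_B(k)):
  0 -> (0,0)
  1 -> (0,1)
  2 -> (1,0)
  3 -> (1,1)
  4 -> (2,0)
  5 -> (2,1)
  6 -> (3,0)
  7 -> (3,1)
distinct pairs in image: 8 / 8 needed
  → bijection onto A×B; projections well-typed.

Answer: VALID PRODUCT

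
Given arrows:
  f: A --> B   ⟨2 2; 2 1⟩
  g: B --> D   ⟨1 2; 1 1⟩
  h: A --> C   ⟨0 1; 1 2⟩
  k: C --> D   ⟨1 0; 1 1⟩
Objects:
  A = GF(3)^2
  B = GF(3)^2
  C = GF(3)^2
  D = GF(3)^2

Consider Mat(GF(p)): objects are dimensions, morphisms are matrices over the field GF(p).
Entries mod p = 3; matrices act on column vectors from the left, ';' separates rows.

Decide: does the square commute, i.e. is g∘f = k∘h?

Answer: COMMUTES

Trace:
Along f;g (path 1):
  e0=⟨1,0⟩ f-->⟨2,2⟩ g-->⟨0,1⟩
  e1=⟨0,1⟩ f-->⟨2,1⟩ g-->⟨1,0⟩
  result₁ = ⟨0 1; 1 0⟩
Along h;k (path 2):
  e0=⟨1,0⟩ h-->⟨0,1⟩ k-->⟨0,1⟩
  e1=⟨0,1⟩ h-->⟨1,2⟩ k-->⟨1,0⟩
  result₂ = ⟨0 1; 1 0⟩
Equal? same morphism ✓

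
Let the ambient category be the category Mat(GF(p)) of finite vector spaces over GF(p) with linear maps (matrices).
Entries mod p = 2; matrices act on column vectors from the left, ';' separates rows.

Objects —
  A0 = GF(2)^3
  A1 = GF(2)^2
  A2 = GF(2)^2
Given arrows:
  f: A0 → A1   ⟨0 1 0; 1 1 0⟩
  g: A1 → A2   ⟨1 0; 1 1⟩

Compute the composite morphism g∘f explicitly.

  e0=(1,0,0) f→(0,1) g→(0,1)
  e1=(0,1,0) f→(1,1) g→(1,0)
  e2=(0,0,1) f→(0,0) g→(0,0)
⟦path⟧: ⟨0 1 0; 1 0 0⟩

Answer: ⟨0 1 0; 1 0 0⟩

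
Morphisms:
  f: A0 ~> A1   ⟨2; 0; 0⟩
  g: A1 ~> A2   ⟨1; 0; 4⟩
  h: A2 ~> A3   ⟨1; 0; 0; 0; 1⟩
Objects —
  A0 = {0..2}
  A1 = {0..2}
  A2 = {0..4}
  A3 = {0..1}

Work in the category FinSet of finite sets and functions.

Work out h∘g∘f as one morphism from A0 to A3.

  0 f~>2 g~>4 h~>1
  1 f~>0 g~>1 h~>0
  2 f~>0 g~>1 h~>0
⟦path⟧: ⟨1; 0; 0⟩

Answer: ⟨1; 0; 0⟩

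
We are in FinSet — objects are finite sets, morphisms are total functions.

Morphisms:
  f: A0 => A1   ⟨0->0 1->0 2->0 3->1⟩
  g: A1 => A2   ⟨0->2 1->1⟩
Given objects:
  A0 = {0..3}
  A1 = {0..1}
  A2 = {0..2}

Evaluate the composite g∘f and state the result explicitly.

Answer: ⟨0->2 1->2 2->2 3->1⟩

Trace:
  0 f=>0 g=>2
  1 f=>0 g=>2
  2 f=>0 g=>2
  3 f=>1 g=>1
⟦path⟧: ⟨0->2 1->2 2->2 3->1⟩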